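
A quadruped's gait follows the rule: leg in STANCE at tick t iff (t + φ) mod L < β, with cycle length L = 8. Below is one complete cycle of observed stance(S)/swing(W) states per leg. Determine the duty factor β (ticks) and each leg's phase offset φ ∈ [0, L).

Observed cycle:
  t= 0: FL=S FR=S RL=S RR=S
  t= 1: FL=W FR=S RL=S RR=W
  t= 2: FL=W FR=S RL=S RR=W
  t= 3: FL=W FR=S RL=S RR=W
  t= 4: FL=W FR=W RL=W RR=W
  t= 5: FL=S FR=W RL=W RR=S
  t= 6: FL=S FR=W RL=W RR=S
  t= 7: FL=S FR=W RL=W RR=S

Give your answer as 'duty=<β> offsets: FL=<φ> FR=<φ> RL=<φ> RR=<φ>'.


duty=4 offsets: FL=3 FR=0 RL=0 RR=3

duty β = stance ticks per leg = 4
FL: stance ticks = 4; W→S at t=5 → φ=3
FR: stance ticks = 4; W→S at t=0 → φ=0
RL: stance ticks = 4; W→S at t=0 → φ=0
RR: stance ticks = 4; W→S at t=5 → φ=3


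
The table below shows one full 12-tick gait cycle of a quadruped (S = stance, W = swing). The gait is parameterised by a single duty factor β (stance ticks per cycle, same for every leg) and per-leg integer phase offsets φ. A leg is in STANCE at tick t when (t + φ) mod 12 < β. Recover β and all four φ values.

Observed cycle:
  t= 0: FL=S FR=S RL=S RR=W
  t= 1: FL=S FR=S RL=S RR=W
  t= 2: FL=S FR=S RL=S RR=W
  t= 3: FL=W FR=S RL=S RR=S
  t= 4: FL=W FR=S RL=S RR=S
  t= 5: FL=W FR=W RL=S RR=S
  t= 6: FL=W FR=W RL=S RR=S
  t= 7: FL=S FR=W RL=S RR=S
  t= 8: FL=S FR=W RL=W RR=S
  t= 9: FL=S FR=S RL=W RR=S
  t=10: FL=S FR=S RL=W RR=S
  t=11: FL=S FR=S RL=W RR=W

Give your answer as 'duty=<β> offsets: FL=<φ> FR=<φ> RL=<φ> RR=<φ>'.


duty=8 offsets: FL=5 FR=3 RL=0 RR=9

duty β = stance ticks per leg = 8
FL: stance ticks = 8; W→S at t=7 → φ=5
FR: stance ticks = 8; W→S at t=9 → φ=3
RL: stance ticks = 8; W→S at t=0 → φ=0
RR: stance ticks = 8; W→S at t=3 → φ=9


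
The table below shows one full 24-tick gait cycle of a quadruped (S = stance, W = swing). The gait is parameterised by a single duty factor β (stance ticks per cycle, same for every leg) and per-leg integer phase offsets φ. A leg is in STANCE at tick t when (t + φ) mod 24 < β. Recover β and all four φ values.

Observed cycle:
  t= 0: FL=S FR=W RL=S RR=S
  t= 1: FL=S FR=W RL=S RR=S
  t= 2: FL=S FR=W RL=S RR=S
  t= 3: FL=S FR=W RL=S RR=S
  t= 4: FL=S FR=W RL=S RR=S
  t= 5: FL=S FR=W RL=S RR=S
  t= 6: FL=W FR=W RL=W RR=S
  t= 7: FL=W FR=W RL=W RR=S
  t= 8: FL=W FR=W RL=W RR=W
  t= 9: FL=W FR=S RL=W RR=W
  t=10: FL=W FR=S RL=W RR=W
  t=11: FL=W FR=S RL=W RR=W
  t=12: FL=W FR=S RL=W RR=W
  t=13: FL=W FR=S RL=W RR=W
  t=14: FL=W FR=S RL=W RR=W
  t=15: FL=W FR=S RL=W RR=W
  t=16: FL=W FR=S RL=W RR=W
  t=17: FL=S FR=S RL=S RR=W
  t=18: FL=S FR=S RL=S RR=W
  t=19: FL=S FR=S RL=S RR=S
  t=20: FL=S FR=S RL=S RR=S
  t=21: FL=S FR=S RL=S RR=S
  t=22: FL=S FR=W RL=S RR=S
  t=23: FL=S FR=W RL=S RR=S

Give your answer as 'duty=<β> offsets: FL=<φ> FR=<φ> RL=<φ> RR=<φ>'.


duty=13 offsets: FL=7 FR=15 RL=7 RR=5

duty β = stance ticks per leg = 13
FL: stance ticks = 13; W→S at t=17 → φ=7
FR: stance ticks = 13; W→S at t=9 → φ=15
RL: stance ticks = 13; W→S at t=17 → φ=7
RR: stance ticks = 13; W→S at t=19 → φ=5


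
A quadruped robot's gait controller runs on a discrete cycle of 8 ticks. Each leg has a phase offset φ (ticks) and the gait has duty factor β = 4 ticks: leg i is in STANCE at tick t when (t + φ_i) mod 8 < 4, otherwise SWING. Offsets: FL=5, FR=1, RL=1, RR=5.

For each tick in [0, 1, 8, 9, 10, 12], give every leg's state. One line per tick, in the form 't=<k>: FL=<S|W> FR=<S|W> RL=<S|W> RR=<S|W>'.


t=0: FL=W FR=S RL=S RR=W
t=1: FL=W FR=S RL=S RR=W
t=8: FL=W FR=S RL=S RR=W
t=9: FL=W FR=S RL=S RR=W
t=10: FL=W FR=S RL=S RR=W
t=12: FL=S FR=W RL=W RR=S

t=0: phase=(5,1,1,5) vs β=4 → FL=W FR=S RL=S RR=W
t=1: phase=(6,2,2,6) vs β=4 → FL=W FR=S RL=S RR=W
t=8: phase=(5,1,1,5) vs β=4 → FL=W FR=S RL=S RR=W
t=9: phase=(6,2,2,6) vs β=4 → FL=W FR=S RL=S RR=W
t=10: phase=(7,3,3,7) vs β=4 → FL=W FR=S RL=S RR=W
t=12: phase=(1,5,5,1) vs β=4 → FL=S FR=W RL=W RR=S


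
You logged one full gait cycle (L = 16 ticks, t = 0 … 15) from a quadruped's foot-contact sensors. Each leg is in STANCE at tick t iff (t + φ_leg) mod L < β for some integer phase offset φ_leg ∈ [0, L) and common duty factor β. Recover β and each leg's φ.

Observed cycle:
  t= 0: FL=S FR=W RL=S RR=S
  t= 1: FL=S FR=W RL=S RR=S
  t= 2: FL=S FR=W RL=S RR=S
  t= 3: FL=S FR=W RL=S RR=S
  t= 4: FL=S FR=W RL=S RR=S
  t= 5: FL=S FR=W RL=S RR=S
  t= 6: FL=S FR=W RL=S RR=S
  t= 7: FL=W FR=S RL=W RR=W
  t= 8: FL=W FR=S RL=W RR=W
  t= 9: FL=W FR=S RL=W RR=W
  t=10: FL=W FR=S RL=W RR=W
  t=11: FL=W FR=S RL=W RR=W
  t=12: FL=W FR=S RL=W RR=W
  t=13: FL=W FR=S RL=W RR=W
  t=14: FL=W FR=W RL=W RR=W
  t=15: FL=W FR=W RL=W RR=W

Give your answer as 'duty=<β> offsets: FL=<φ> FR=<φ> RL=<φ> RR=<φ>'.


duty=7 offsets: FL=0 FR=9 RL=0 RR=0

duty β = stance ticks per leg = 7
FL: stance ticks = 7; W→S at t=0 → φ=0
FR: stance ticks = 7; W→S at t=7 → φ=9
RL: stance ticks = 7; W→S at t=0 → φ=0
RR: stance ticks = 7; W→S at t=0 → φ=0


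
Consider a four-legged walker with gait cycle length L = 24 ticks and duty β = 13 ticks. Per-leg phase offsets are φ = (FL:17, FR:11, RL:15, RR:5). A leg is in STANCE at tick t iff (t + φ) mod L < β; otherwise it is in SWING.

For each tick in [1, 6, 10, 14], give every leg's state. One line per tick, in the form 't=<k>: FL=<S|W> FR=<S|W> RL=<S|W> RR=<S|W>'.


t=1: phase=(18,12,16,6) vs β=13 → FL=W FR=S RL=W RR=S
t=6: phase=(23,17,21,11) vs β=13 → FL=W FR=W RL=W RR=S
t=10: phase=(3,21,1,15) vs β=13 → FL=S FR=W RL=S RR=W
t=14: phase=(7,1,5,19) vs β=13 → FL=S FR=S RL=S RR=W

t=1: FL=W FR=S RL=W RR=S
t=6: FL=W FR=W RL=W RR=S
t=10: FL=S FR=W RL=S RR=W
t=14: FL=S FR=S RL=S RR=W


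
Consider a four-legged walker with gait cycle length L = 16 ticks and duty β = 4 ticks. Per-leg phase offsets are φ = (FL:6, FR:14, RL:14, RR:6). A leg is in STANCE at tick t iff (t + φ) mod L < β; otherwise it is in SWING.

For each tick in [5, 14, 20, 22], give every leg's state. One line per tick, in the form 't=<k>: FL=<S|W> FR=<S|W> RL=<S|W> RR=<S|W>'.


t=5: FL=W FR=S RL=S RR=W
t=14: FL=W FR=W RL=W RR=W
t=20: FL=W FR=S RL=S RR=W
t=22: FL=W FR=W RL=W RR=W

t=5: phase=(11,3,3,11) vs β=4 → FL=W FR=S RL=S RR=W
t=14: phase=(4,12,12,4) vs β=4 → FL=W FR=W RL=W RR=W
t=20: phase=(10,2,2,10) vs β=4 → FL=W FR=S RL=S RR=W
t=22: phase=(12,4,4,12) vs β=4 → FL=W FR=W RL=W RR=W


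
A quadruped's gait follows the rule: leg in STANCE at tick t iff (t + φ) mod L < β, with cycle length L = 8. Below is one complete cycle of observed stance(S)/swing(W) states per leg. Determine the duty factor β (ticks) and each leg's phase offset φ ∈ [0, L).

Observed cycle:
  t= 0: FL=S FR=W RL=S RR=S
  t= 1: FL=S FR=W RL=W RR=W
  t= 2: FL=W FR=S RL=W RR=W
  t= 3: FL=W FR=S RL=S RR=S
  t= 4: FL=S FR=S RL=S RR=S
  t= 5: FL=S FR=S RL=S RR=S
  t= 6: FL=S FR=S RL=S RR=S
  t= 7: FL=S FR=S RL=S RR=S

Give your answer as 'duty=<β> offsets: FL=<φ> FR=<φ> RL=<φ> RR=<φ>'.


duty=6 offsets: FL=4 FR=6 RL=5 RR=5

duty β = stance ticks per leg = 6
FL: stance ticks = 6; W→S at t=4 → φ=4
FR: stance ticks = 6; W→S at t=2 → φ=6
RL: stance ticks = 6; W→S at t=3 → φ=5
RR: stance ticks = 6; W→S at t=3 → φ=5


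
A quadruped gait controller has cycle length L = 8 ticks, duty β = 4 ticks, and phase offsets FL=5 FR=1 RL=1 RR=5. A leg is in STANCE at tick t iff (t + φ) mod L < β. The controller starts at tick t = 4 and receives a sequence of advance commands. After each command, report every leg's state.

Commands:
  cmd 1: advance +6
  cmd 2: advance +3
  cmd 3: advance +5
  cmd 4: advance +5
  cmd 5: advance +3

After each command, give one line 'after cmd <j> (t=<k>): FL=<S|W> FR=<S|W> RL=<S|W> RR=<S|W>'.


start t=4: FL=S FR=W RL=W RR=S
cmd 1: advance +6 → t=10, phase=(7,3,3,7) → FL=W FR=S RL=S RR=W
cmd 2: advance +3 → t=13, phase=(2,6,6,2) → FL=S FR=W RL=W RR=S
cmd 3: advance +5 → t=18, phase=(7,3,3,7) → FL=W FR=S RL=S RR=W
cmd 4: advance +5 → t=23, phase=(4,0,0,4) → FL=W FR=S RL=S RR=W
cmd 5: advance +3 → t=26, phase=(7,3,3,7) → FL=W FR=S RL=S RR=W

after cmd 1 (t=10): FL=W FR=S RL=S RR=W
after cmd 2 (t=13): FL=S FR=W RL=W RR=S
after cmd 3 (t=18): FL=W FR=S RL=S RR=W
after cmd 4 (t=23): FL=W FR=S RL=S RR=W
after cmd 5 (t=26): FL=W FR=S RL=S RR=W


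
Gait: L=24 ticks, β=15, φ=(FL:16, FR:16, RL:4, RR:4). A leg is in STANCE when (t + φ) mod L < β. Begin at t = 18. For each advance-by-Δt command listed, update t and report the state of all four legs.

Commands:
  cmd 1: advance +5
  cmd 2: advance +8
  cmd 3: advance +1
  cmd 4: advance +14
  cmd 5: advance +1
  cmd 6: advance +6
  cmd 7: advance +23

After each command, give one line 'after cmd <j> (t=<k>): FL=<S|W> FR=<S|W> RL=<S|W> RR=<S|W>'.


start t=18: FL=S FR=S RL=W RR=W
cmd 1: advance +5 → t=23, phase=(15,15,3,3) → FL=W FR=W RL=S RR=S
cmd 2: advance +8 → t=31, phase=(23,23,11,11) → FL=W FR=W RL=S RR=S
cmd 3: advance +1 → t=32, phase=(0,0,12,12) → FL=S FR=S RL=S RR=S
cmd 4: advance +14 → t=46, phase=(14,14,2,2) → FL=S FR=S RL=S RR=S
cmd 5: advance +1 → t=47, phase=(15,15,3,3) → FL=W FR=W RL=S RR=S
cmd 6: advance +6 → t=53, phase=(21,21,9,9) → FL=W FR=W RL=S RR=S
cmd 7: advance +23 → t=76, phase=(20,20,8,8) → FL=W FR=W RL=S RR=S

after cmd 1 (t=23): FL=W FR=W RL=S RR=S
after cmd 2 (t=31): FL=W FR=W RL=S RR=S
after cmd 3 (t=32): FL=S FR=S RL=S RR=S
after cmd 4 (t=46): FL=S FR=S RL=S RR=S
after cmd 5 (t=47): FL=W FR=W RL=S RR=S
after cmd 6 (t=53): FL=W FR=W RL=S RR=S
after cmd 7 (t=76): FL=W FR=W RL=S RR=S


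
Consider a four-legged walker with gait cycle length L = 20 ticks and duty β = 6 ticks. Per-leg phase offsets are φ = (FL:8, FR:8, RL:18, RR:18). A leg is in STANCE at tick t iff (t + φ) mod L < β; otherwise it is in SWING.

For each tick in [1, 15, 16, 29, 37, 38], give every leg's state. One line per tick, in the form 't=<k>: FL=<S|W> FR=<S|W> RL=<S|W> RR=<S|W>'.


t=1: phase=(9,9,19,19) vs β=6 → FL=W FR=W RL=W RR=W
t=15: phase=(3,3,13,13) vs β=6 → FL=S FR=S RL=W RR=W
t=16: phase=(4,4,14,14) vs β=6 → FL=S FR=S RL=W RR=W
t=29: phase=(17,17,7,7) vs β=6 → FL=W FR=W RL=W RR=W
t=37: phase=(5,5,15,15) vs β=6 → FL=S FR=S RL=W RR=W
t=38: phase=(6,6,16,16) vs β=6 → FL=W FR=W RL=W RR=W

t=1: FL=W FR=W RL=W RR=W
t=15: FL=S FR=S RL=W RR=W
t=16: FL=S FR=S RL=W RR=W
t=29: FL=W FR=W RL=W RR=W
t=37: FL=S FR=S RL=W RR=W
t=38: FL=W FR=W RL=W RR=W


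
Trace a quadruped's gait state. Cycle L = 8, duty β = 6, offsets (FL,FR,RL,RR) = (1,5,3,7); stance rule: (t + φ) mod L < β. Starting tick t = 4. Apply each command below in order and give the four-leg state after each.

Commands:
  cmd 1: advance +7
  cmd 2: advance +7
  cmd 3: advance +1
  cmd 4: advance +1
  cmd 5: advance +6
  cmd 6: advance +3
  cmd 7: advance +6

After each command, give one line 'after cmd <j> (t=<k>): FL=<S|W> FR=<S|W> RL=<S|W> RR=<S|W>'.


after cmd 1 (t=11): FL=S FR=S RL=W RR=S
after cmd 2 (t=18): FL=S FR=W RL=S RR=S
after cmd 3 (t=19): FL=S FR=S RL=W RR=S
after cmd 4 (t=20): FL=S FR=S RL=W RR=S
after cmd 5 (t=26): FL=S FR=W RL=S RR=S
after cmd 6 (t=29): FL=W FR=S RL=S RR=S
after cmd 7 (t=35): FL=S FR=S RL=W RR=S

start t=4: FL=S FR=S RL=W RR=S
cmd 1: advance +7 → t=11, phase=(4,0,6,2) → FL=S FR=S RL=W RR=S
cmd 2: advance +7 → t=18, phase=(3,7,5,1) → FL=S FR=W RL=S RR=S
cmd 3: advance +1 → t=19, phase=(4,0,6,2) → FL=S FR=S RL=W RR=S
cmd 4: advance +1 → t=20, phase=(5,1,7,3) → FL=S FR=S RL=W RR=S
cmd 5: advance +6 → t=26, phase=(3,7,5,1) → FL=S FR=W RL=S RR=S
cmd 6: advance +3 → t=29, phase=(6,2,0,4) → FL=W FR=S RL=S RR=S
cmd 7: advance +6 → t=35, phase=(4,0,6,2) → FL=S FR=S RL=W RR=S


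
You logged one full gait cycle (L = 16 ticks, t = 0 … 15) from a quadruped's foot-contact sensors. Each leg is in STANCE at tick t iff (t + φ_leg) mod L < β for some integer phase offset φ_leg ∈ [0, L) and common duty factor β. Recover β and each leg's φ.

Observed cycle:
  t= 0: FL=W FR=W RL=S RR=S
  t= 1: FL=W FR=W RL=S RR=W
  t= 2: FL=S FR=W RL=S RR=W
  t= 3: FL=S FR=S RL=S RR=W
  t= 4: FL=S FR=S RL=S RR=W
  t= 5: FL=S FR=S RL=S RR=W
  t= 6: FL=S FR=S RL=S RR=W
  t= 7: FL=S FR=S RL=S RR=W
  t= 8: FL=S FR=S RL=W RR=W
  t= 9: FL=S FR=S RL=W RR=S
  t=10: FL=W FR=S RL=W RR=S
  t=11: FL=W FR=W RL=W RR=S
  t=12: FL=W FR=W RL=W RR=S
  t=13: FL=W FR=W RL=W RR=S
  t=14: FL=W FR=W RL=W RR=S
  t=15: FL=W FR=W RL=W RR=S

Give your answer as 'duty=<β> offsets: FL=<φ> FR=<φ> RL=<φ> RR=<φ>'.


duty β = stance ticks per leg = 8
FL: stance ticks = 8; W→S at t=2 → φ=14
FR: stance ticks = 8; W→S at t=3 → φ=13
RL: stance ticks = 8; W→S at t=0 → φ=0
RR: stance ticks = 8; W→S at t=9 → φ=7

duty=8 offsets: FL=14 FR=13 RL=0 RR=7


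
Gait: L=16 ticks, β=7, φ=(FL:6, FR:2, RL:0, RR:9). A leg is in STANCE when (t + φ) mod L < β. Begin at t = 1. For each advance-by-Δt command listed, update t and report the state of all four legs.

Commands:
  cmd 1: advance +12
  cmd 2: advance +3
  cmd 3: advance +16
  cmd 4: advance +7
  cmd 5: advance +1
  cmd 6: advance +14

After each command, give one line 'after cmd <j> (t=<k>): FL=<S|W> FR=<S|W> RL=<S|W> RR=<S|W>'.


after cmd 1 (t=13): FL=S FR=W RL=W RR=S
after cmd 2 (t=16): FL=S FR=S RL=S RR=W
after cmd 3 (t=32): FL=S FR=S RL=S RR=W
after cmd 4 (t=39): FL=W FR=W RL=W RR=S
after cmd 5 (t=40): FL=W FR=W RL=W RR=S
after cmd 6 (t=54): FL=W FR=W RL=S RR=W

start t=1: FL=W FR=S RL=S RR=W
cmd 1: advance +12 → t=13, phase=(3,15,13,6) → FL=S FR=W RL=W RR=S
cmd 2: advance +3 → t=16, phase=(6,2,0,9) → FL=S FR=S RL=S RR=W
cmd 3: advance +16 → t=32, phase=(6,2,0,9) → FL=S FR=S RL=S RR=W
cmd 4: advance +7 → t=39, phase=(13,9,7,0) → FL=W FR=W RL=W RR=S
cmd 5: advance +1 → t=40, phase=(14,10,8,1) → FL=W FR=W RL=W RR=S
cmd 6: advance +14 → t=54, phase=(12,8,6,15) → FL=W FR=W RL=S RR=W


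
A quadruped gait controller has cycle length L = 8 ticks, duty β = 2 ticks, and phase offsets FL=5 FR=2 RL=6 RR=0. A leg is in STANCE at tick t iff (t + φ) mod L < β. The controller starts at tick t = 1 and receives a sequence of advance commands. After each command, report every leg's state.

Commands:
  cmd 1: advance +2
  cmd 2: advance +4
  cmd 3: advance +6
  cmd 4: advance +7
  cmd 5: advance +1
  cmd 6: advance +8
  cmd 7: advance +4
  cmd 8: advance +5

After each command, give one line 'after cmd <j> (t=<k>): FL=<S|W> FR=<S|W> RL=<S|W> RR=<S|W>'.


after cmd 1 (t=3): FL=S FR=W RL=S RR=W
after cmd 2 (t=7): FL=W FR=S RL=W RR=W
after cmd 3 (t=13): FL=W FR=W RL=W RR=W
after cmd 4 (t=20): FL=S FR=W RL=W RR=W
after cmd 5 (t=21): FL=W FR=W RL=W RR=W
after cmd 6 (t=29): FL=W FR=W RL=W RR=W
after cmd 7 (t=33): FL=W FR=W RL=W RR=S
after cmd 8 (t=38): FL=W FR=S RL=W RR=W

start t=1: FL=W FR=W RL=W RR=S
cmd 1: advance +2 → t=3, phase=(0,5,1,3) → FL=S FR=W RL=S RR=W
cmd 2: advance +4 → t=7, phase=(4,1,5,7) → FL=W FR=S RL=W RR=W
cmd 3: advance +6 → t=13, phase=(2,7,3,5) → FL=W FR=W RL=W RR=W
cmd 4: advance +7 → t=20, phase=(1,6,2,4) → FL=S FR=W RL=W RR=W
cmd 5: advance +1 → t=21, phase=(2,7,3,5) → FL=W FR=W RL=W RR=W
cmd 6: advance +8 → t=29, phase=(2,7,3,5) → FL=W FR=W RL=W RR=W
cmd 7: advance +4 → t=33, phase=(6,3,7,1) → FL=W FR=W RL=W RR=S
cmd 8: advance +5 → t=38, phase=(3,0,4,6) → FL=W FR=S RL=W RR=W


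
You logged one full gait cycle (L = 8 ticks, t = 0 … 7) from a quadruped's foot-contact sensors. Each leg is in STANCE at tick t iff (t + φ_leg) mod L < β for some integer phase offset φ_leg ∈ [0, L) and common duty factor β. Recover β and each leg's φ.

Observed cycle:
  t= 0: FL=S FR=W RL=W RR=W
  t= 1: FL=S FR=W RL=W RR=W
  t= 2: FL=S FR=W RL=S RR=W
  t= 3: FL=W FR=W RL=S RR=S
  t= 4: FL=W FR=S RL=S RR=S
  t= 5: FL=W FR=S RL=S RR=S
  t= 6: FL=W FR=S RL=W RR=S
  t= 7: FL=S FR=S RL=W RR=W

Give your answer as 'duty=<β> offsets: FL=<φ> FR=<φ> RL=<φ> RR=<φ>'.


duty=4 offsets: FL=1 FR=4 RL=6 RR=5

duty β = stance ticks per leg = 4
FL: stance ticks = 4; W→S at t=7 → φ=1
FR: stance ticks = 4; W→S at t=4 → φ=4
RL: stance ticks = 4; W→S at t=2 → φ=6
RR: stance ticks = 4; W→S at t=3 → φ=5


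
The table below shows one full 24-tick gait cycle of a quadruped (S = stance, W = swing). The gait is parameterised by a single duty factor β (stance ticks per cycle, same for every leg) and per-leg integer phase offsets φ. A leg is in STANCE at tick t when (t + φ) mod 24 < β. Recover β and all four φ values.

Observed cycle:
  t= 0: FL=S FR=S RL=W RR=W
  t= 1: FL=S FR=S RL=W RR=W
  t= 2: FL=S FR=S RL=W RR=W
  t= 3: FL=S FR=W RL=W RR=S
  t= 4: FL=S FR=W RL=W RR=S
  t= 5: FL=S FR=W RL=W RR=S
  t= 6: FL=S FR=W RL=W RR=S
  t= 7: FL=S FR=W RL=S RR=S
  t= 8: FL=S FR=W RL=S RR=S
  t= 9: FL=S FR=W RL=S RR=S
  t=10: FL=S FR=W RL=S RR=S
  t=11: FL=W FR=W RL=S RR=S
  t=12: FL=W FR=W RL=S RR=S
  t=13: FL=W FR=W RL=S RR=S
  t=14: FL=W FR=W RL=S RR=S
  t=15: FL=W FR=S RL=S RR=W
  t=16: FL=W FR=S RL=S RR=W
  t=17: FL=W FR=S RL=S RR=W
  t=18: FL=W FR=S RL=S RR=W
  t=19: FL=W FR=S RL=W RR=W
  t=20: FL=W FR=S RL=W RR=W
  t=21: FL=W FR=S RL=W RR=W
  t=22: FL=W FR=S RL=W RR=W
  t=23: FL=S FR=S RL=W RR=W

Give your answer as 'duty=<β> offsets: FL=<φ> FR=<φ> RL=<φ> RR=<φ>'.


duty=12 offsets: FL=1 FR=9 RL=17 RR=21

duty β = stance ticks per leg = 12
FL: stance ticks = 12; W→S at t=23 → φ=1
FR: stance ticks = 12; W→S at t=15 → φ=9
RL: stance ticks = 12; W→S at t=7 → φ=17
RR: stance ticks = 12; W→S at t=3 → φ=21


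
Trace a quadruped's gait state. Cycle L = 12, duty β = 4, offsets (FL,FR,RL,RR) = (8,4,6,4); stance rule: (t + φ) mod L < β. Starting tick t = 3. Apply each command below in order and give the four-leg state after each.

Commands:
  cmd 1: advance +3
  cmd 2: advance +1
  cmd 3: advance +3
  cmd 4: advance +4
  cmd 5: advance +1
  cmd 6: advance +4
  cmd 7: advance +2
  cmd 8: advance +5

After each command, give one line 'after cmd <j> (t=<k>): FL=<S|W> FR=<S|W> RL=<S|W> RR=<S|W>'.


after cmd 1 (t=6): FL=S FR=W RL=S RR=W
after cmd 2 (t=7): FL=S FR=W RL=S RR=W
after cmd 3 (t=10): FL=W FR=S RL=W RR=S
after cmd 4 (t=14): FL=W FR=W RL=W RR=W
after cmd 5 (t=15): FL=W FR=W RL=W RR=W
after cmd 6 (t=19): FL=S FR=W RL=S RR=W
after cmd 7 (t=21): FL=W FR=S RL=S RR=S
after cmd 8 (t=26): FL=W FR=W RL=W RR=W

start t=3: FL=W FR=W RL=W RR=W
cmd 1: advance +3 → t=6, phase=(2,10,0,10) → FL=S FR=W RL=S RR=W
cmd 2: advance +1 → t=7, phase=(3,11,1,11) → FL=S FR=W RL=S RR=W
cmd 3: advance +3 → t=10, phase=(6,2,4,2) → FL=W FR=S RL=W RR=S
cmd 4: advance +4 → t=14, phase=(10,6,8,6) → FL=W FR=W RL=W RR=W
cmd 5: advance +1 → t=15, phase=(11,7,9,7) → FL=W FR=W RL=W RR=W
cmd 6: advance +4 → t=19, phase=(3,11,1,11) → FL=S FR=W RL=S RR=W
cmd 7: advance +2 → t=21, phase=(5,1,3,1) → FL=W FR=S RL=S RR=S
cmd 8: advance +5 → t=26, phase=(10,6,8,6) → FL=W FR=W RL=W RR=W


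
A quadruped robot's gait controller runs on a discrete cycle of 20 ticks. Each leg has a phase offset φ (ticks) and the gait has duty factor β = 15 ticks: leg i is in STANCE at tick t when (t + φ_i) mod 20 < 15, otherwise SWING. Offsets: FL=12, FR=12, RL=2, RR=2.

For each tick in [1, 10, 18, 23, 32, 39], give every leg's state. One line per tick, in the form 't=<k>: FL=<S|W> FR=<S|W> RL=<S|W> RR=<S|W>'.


t=1: phase=(13,13,3,3) vs β=15 → FL=S FR=S RL=S RR=S
t=10: phase=(2,2,12,12) vs β=15 → FL=S FR=S RL=S RR=S
t=18: phase=(10,10,0,0) vs β=15 → FL=S FR=S RL=S RR=S
t=23: phase=(15,15,5,5) vs β=15 → FL=W FR=W RL=S RR=S
t=32: phase=(4,4,14,14) vs β=15 → FL=S FR=S RL=S RR=S
t=39: phase=(11,11,1,1) vs β=15 → FL=S FR=S RL=S RR=S

t=1: FL=S FR=S RL=S RR=S
t=10: FL=S FR=S RL=S RR=S
t=18: FL=S FR=S RL=S RR=S
t=23: FL=W FR=W RL=S RR=S
t=32: FL=S FR=S RL=S RR=S
t=39: FL=S FR=S RL=S RR=S


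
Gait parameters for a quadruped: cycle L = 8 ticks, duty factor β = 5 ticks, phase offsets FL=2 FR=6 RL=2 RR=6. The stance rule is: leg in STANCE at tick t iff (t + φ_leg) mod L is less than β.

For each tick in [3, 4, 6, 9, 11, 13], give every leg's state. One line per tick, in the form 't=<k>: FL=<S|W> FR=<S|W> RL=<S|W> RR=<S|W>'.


t=3: phase=(5,1,5,1) vs β=5 → FL=W FR=S RL=W RR=S
t=4: phase=(6,2,6,2) vs β=5 → FL=W FR=S RL=W RR=S
t=6: phase=(0,4,0,4) vs β=5 → FL=S FR=S RL=S RR=S
t=9: phase=(3,7,3,7) vs β=5 → FL=S FR=W RL=S RR=W
t=11: phase=(5,1,5,1) vs β=5 → FL=W FR=S RL=W RR=S
t=13: phase=(7,3,7,3) vs β=5 → FL=W FR=S RL=W RR=S

t=3: FL=W FR=S RL=W RR=S
t=4: FL=W FR=S RL=W RR=S
t=6: FL=S FR=S RL=S RR=S
t=9: FL=S FR=W RL=S RR=W
t=11: FL=W FR=S RL=W RR=S
t=13: FL=W FR=S RL=W RR=S


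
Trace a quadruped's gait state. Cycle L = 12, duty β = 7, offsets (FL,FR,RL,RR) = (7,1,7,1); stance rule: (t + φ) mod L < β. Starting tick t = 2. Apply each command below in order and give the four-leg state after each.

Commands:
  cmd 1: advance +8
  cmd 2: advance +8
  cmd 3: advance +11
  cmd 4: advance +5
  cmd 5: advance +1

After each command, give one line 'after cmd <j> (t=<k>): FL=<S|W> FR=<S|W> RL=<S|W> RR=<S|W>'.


after cmd 1 (t=10): FL=S FR=W RL=S RR=W
after cmd 2 (t=18): FL=S FR=W RL=S RR=W
after cmd 3 (t=29): FL=S FR=S RL=S RR=S
after cmd 4 (t=34): FL=S FR=W RL=S RR=W
after cmd 5 (t=35): FL=S FR=S RL=S RR=S

start t=2: FL=W FR=S RL=W RR=S
cmd 1: advance +8 → t=10, phase=(5,11,5,11) → FL=S FR=W RL=S RR=W
cmd 2: advance +8 → t=18, phase=(1,7,1,7) → FL=S FR=W RL=S RR=W
cmd 3: advance +11 → t=29, phase=(0,6,0,6) → FL=S FR=S RL=S RR=S
cmd 4: advance +5 → t=34, phase=(5,11,5,11) → FL=S FR=W RL=S RR=W
cmd 5: advance +1 → t=35, phase=(6,0,6,0) → FL=S FR=S RL=S RR=S


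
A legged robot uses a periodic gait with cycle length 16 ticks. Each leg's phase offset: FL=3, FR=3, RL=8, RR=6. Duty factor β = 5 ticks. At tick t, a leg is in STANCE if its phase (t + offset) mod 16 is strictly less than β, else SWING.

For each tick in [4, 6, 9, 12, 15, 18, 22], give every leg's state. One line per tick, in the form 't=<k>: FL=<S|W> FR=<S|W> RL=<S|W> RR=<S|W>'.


t=4: FL=W FR=W RL=W RR=W
t=6: FL=W FR=W RL=W RR=W
t=9: FL=W FR=W RL=S RR=W
t=12: FL=W FR=W RL=S RR=S
t=15: FL=S FR=S RL=W RR=W
t=18: FL=W FR=W RL=W RR=W
t=22: FL=W FR=W RL=W RR=W

t=4: phase=(7,7,12,10) vs β=5 → FL=W FR=W RL=W RR=W
t=6: phase=(9,9,14,12) vs β=5 → FL=W FR=W RL=W RR=W
t=9: phase=(12,12,1,15) vs β=5 → FL=W FR=W RL=S RR=W
t=12: phase=(15,15,4,2) vs β=5 → FL=W FR=W RL=S RR=S
t=15: phase=(2,2,7,5) vs β=5 → FL=S FR=S RL=W RR=W
t=18: phase=(5,5,10,8) vs β=5 → FL=W FR=W RL=W RR=W
t=22: phase=(9,9,14,12) vs β=5 → FL=W FR=W RL=W RR=W


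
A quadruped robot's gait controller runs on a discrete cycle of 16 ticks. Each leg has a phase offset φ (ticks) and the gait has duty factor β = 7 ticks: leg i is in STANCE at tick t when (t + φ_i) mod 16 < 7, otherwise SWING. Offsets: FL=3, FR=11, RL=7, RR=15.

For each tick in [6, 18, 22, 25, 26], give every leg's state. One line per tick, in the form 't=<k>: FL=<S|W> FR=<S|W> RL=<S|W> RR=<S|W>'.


t=6: FL=W FR=S RL=W RR=S
t=18: FL=S FR=W RL=W RR=S
t=22: FL=W FR=S RL=W RR=S
t=25: FL=W FR=S RL=S RR=W
t=26: FL=W FR=S RL=S RR=W

t=6: phase=(9,1,13,5) vs β=7 → FL=W FR=S RL=W RR=S
t=18: phase=(5,13,9,1) vs β=7 → FL=S FR=W RL=W RR=S
t=22: phase=(9,1,13,5) vs β=7 → FL=W FR=S RL=W RR=S
t=25: phase=(12,4,0,8) vs β=7 → FL=W FR=S RL=S RR=W
t=26: phase=(13,5,1,9) vs β=7 → FL=W FR=S RL=S RR=W


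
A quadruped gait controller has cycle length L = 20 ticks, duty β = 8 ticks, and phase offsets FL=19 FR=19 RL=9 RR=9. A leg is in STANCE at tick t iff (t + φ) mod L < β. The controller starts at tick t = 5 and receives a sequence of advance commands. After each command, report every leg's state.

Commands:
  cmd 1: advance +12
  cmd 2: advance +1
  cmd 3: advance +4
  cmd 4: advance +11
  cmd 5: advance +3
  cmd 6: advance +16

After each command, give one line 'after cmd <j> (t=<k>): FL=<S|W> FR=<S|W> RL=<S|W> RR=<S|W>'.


start t=5: FL=S FR=S RL=W RR=W
cmd 1: advance +12 → t=17, phase=(16,16,6,6) → FL=W FR=W RL=S RR=S
cmd 2: advance +1 → t=18, phase=(17,17,7,7) → FL=W FR=W RL=S RR=S
cmd 3: advance +4 → t=22, phase=(1,1,11,11) → FL=S FR=S RL=W RR=W
cmd 4: advance +11 → t=33, phase=(12,12,2,2) → FL=W FR=W RL=S RR=S
cmd 5: advance +3 → t=36, phase=(15,15,5,5) → FL=W FR=W RL=S RR=S
cmd 6: advance +16 → t=52, phase=(11,11,1,1) → FL=W FR=W RL=S RR=S

after cmd 1 (t=17): FL=W FR=W RL=S RR=S
after cmd 2 (t=18): FL=W FR=W RL=S RR=S
after cmd 3 (t=22): FL=S FR=S RL=W RR=W
after cmd 4 (t=33): FL=W FR=W RL=S RR=S
after cmd 5 (t=36): FL=W FR=W RL=S RR=S
after cmd 6 (t=52): FL=W FR=W RL=S RR=S


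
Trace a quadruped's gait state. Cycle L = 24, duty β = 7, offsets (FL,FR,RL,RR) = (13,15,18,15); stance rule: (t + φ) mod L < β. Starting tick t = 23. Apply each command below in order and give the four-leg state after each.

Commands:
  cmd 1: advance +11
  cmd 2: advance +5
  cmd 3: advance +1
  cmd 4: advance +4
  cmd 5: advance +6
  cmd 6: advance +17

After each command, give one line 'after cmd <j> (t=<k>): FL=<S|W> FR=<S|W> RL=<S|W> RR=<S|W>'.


after cmd 1 (t=34): FL=W FR=S RL=S RR=S
after cmd 2 (t=39): FL=S FR=S RL=W RR=S
after cmd 3 (t=40): FL=S FR=W RL=W RR=W
after cmd 4 (t=44): FL=W FR=W RL=W RR=W
after cmd 5 (t=50): FL=W FR=W RL=W RR=W
after cmd 6 (t=67): FL=W FR=W RL=W RR=W

start t=23: FL=W FR=W RL=W RR=W
cmd 1: advance +11 → t=34, phase=(23,1,4,1) → FL=W FR=S RL=S RR=S
cmd 2: advance +5 → t=39, phase=(4,6,9,6) → FL=S FR=S RL=W RR=S
cmd 3: advance +1 → t=40, phase=(5,7,10,7) → FL=S FR=W RL=W RR=W
cmd 4: advance +4 → t=44, phase=(9,11,14,11) → FL=W FR=W RL=W RR=W
cmd 5: advance +6 → t=50, phase=(15,17,20,17) → FL=W FR=W RL=W RR=W
cmd 6: advance +17 → t=67, phase=(8,10,13,10) → FL=W FR=W RL=W RR=W


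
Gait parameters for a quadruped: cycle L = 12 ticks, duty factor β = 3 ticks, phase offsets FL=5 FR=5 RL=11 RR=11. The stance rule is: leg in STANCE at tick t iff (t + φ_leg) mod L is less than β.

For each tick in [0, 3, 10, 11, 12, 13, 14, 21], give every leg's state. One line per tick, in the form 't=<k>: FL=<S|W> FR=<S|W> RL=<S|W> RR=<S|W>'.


t=0: FL=W FR=W RL=W RR=W
t=3: FL=W FR=W RL=S RR=S
t=10: FL=W FR=W RL=W RR=W
t=11: FL=W FR=W RL=W RR=W
t=12: FL=W FR=W RL=W RR=W
t=13: FL=W FR=W RL=S RR=S
t=14: FL=W FR=W RL=S RR=S
t=21: FL=S FR=S RL=W RR=W

t=0: phase=(5,5,11,11) vs β=3 → FL=W FR=W RL=W RR=W
t=3: phase=(8,8,2,2) vs β=3 → FL=W FR=W RL=S RR=S
t=10: phase=(3,3,9,9) vs β=3 → FL=W FR=W RL=W RR=W
t=11: phase=(4,4,10,10) vs β=3 → FL=W FR=W RL=W RR=W
t=12: phase=(5,5,11,11) vs β=3 → FL=W FR=W RL=W RR=W
t=13: phase=(6,6,0,0) vs β=3 → FL=W FR=W RL=S RR=S
t=14: phase=(7,7,1,1) vs β=3 → FL=W FR=W RL=S RR=S
t=21: phase=(2,2,8,8) vs β=3 → FL=S FR=S RL=W RR=W


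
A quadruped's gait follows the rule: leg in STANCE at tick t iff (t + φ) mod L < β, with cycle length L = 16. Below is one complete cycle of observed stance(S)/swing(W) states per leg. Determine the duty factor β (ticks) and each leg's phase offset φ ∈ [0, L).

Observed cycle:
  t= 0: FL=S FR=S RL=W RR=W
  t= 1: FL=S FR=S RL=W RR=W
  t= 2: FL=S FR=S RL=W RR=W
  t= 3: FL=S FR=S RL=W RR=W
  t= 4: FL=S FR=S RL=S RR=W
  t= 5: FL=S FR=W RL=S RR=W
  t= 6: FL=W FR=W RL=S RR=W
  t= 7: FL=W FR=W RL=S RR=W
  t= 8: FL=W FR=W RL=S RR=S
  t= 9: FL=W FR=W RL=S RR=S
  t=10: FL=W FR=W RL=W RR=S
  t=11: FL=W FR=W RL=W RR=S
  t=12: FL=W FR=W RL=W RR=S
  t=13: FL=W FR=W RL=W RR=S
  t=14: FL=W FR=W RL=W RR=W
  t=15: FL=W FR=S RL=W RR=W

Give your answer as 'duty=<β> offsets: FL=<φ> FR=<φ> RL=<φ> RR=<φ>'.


duty β = stance ticks per leg = 6
FL: stance ticks = 6; W→S at t=0 → φ=0
FR: stance ticks = 6; W→S at t=15 → φ=1
RL: stance ticks = 6; W→S at t=4 → φ=12
RR: stance ticks = 6; W→S at t=8 → φ=8

duty=6 offsets: FL=0 FR=1 RL=12 RR=8


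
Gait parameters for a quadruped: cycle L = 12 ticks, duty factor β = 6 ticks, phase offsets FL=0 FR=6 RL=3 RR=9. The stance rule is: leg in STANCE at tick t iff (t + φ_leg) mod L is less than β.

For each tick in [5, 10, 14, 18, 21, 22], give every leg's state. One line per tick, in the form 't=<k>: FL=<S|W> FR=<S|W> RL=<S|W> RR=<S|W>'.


t=5: phase=(5,11,8,2) vs β=6 → FL=S FR=W RL=W RR=S
t=10: phase=(10,4,1,7) vs β=6 → FL=W FR=S RL=S RR=W
t=14: phase=(2,8,5,11) vs β=6 → FL=S FR=W RL=S RR=W
t=18: phase=(6,0,9,3) vs β=6 → FL=W FR=S RL=W RR=S
t=21: phase=(9,3,0,6) vs β=6 → FL=W FR=S RL=S RR=W
t=22: phase=(10,4,1,7) vs β=6 → FL=W FR=S RL=S RR=W

t=5: FL=S FR=W RL=W RR=S
t=10: FL=W FR=S RL=S RR=W
t=14: FL=S FR=W RL=S RR=W
t=18: FL=W FR=S RL=W RR=S
t=21: FL=W FR=S RL=S RR=W
t=22: FL=W FR=S RL=S RR=W


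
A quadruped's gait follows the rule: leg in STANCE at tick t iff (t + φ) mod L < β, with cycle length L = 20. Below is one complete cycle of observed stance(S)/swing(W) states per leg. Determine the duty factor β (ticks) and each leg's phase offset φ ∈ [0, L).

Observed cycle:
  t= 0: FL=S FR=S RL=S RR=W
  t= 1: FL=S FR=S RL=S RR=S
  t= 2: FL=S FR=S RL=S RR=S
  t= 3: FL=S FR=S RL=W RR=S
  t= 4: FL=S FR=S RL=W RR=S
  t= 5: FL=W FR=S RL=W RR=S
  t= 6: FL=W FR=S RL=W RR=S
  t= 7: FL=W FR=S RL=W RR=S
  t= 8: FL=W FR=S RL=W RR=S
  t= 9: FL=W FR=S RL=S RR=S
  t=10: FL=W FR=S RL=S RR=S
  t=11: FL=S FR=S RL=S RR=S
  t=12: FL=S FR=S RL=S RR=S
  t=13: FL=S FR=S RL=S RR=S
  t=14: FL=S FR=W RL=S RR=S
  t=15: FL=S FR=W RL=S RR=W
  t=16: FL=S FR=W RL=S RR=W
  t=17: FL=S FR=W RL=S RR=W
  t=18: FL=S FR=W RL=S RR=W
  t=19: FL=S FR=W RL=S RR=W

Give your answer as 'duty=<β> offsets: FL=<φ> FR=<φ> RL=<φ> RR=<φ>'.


duty β = stance ticks per leg = 14
FL: stance ticks = 14; W→S at t=11 → φ=9
FR: stance ticks = 14; W→S at t=0 → φ=0
RL: stance ticks = 14; W→S at t=9 → φ=11
RR: stance ticks = 14; W→S at t=1 → φ=19

duty=14 offsets: FL=9 FR=0 RL=11 RR=19


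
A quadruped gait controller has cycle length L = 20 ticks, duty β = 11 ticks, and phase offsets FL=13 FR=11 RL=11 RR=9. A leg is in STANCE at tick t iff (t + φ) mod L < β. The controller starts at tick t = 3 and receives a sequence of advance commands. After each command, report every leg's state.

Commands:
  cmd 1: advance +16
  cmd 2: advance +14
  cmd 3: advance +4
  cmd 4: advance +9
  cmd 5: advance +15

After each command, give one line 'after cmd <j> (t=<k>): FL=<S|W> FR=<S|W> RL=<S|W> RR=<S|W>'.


start t=3: FL=W FR=W RL=W RR=W
cmd 1: advance +16 → t=19, phase=(12,10,10,8) → FL=W FR=S RL=S RR=S
cmd 2: advance +14 → t=33, phase=(6,4,4,2) → FL=S FR=S RL=S RR=S
cmd 3: advance +4 → t=37, phase=(10,8,8,6) → FL=S FR=S RL=S RR=S
cmd 4: advance +9 → t=46, phase=(19,17,17,15) → FL=W FR=W RL=W RR=W
cmd 5: advance +15 → t=61, phase=(14,12,12,10) → FL=W FR=W RL=W RR=S

after cmd 1 (t=19): FL=W FR=S RL=S RR=S
after cmd 2 (t=33): FL=S FR=S RL=S RR=S
after cmd 3 (t=37): FL=S FR=S RL=S RR=S
after cmd 4 (t=46): FL=W FR=W RL=W RR=W
after cmd 5 (t=61): FL=W FR=W RL=W RR=S


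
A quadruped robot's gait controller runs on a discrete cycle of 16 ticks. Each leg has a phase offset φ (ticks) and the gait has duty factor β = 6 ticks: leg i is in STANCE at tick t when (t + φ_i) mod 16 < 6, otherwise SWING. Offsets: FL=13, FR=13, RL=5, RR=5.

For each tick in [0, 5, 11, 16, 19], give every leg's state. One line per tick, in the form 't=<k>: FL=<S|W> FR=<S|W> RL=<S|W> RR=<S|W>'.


t=0: phase=(13,13,5,5) vs β=6 → FL=W FR=W RL=S RR=S
t=5: phase=(2,2,10,10) vs β=6 → FL=S FR=S RL=W RR=W
t=11: phase=(8,8,0,0) vs β=6 → FL=W FR=W RL=S RR=S
t=16: phase=(13,13,5,5) vs β=6 → FL=W FR=W RL=S RR=S
t=19: phase=(0,0,8,8) vs β=6 → FL=S FR=S RL=W RR=W

t=0: FL=W FR=W RL=S RR=S
t=5: FL=S FR=S RL=W RR=W
t=11: FL=W FR=W RL=S RR=S
t=16: FL=W FR=W RL=S RR=S
t=19: FL=S FR=S RL=W RR=W


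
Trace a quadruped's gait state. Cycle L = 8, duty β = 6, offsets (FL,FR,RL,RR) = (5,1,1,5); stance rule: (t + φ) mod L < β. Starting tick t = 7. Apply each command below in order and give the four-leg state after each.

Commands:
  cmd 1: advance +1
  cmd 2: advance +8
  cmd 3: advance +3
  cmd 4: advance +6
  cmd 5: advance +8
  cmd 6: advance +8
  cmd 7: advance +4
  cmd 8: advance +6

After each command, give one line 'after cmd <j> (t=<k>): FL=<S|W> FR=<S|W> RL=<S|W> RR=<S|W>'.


start t=7: FL=S FR=S RL=S RR=S
cmd 1: advance +1 → t=8, phase=(5,1,1,5) → FL=S FR=S RL=S RR=S
cmd 2: advance +8 → t=16, phase=(5,1,1,5) → FL=S FR=S RL=S RR=S
cmd 3: advance +3 → t=19, phase=(0,4,4,0) → FL=S FR=S RL=S RR=S
cmd 4: advance +6 → t=25, phase=(6,2,2,6) → FL=W FR=S RL=S RR=W
cmd 5: advance +8 → t=33, phase=(6,2,2,6) → FL=W FR=S RL=S RR=W
cmd 6: advance +8 → t=41, phase=(6,2,2,6) → FL=W FR=S RL=S RR=W
cmd 7: advance +4 → t=45, phase=(2,6,6,2) → FL=S FR=W RL=W RR=S
cmd 8: advance +6 → t=51, phase=(0,4,4,0) → FL=S FR=S RL=S RR=S

after cmd 1 (t=8): FL=S FR=S RL=S RR=S
after cmd 2 (t=16): FL=S FR=S RL=S RR=S
after cmd 3 (t=19): FL=S FR=S RL=S RR=S
after cmd 4 (t=25): FL=W FR=S RL=S RR=W
after cmd 5 (t=33): FL=W FR=S RL=S RR=W
after cmd 6 (t=41): FL=W FR=S RL=S RR=W
after cmd 7 (t=45): FL=S FR=W RL=W RR=S
after cmd 8 (t=51): FL=S FR=S RL=S RR=S


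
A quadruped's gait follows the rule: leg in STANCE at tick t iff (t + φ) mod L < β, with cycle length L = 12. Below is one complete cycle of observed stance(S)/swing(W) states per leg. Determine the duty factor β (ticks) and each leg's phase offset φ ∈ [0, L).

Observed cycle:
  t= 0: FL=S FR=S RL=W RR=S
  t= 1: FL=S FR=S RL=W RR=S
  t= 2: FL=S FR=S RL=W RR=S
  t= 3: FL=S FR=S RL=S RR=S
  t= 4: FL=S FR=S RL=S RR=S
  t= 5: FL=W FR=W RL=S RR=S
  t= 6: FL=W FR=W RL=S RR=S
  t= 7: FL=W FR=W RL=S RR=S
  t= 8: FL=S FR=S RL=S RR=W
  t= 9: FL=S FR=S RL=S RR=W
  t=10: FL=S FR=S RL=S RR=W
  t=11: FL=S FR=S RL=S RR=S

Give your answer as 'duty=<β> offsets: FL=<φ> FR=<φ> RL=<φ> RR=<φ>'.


duty β = stance ticks per leg = 9
FL: stance ticks = 9; W→S at t=8 → φ=4
FR: stance ticks = 9; W→S at t=8 → φ=4
RL: stance ticks = 9; W→S at t=3 → φ=9
RR: stance ticks = 9; W→S at t=11 → φ=1

duty=9 offsets: FL=4 FR=4 RL=9 RR=1


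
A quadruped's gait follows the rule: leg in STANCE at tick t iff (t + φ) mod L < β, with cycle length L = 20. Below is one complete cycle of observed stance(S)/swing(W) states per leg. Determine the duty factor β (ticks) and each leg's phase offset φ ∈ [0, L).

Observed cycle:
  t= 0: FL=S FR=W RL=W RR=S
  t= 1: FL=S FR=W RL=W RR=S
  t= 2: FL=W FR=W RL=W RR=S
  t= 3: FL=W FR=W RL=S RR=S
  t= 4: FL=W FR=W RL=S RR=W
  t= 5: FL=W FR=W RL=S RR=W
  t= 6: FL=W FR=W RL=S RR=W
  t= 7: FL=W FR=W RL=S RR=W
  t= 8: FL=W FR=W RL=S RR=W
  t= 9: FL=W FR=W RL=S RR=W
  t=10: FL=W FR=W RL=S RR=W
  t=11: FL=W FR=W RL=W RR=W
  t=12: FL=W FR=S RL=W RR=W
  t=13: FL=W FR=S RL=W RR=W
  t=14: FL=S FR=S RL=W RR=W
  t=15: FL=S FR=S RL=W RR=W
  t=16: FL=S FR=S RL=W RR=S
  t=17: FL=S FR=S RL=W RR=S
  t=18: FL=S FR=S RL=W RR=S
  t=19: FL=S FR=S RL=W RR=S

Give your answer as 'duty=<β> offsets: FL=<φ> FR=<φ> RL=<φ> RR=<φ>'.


duty β = stance ticks per leg = 8
FL: stance ticks = 8; W→S at t=14 → φ=6
FR: stance ticks = 8; W→S at t=12 → φ=8
RL: stance ticks = 8; W→S at t=3 → φ=17
RR: stance ticks = 8; W→S at t=16 → φ=4

duty=8 offsets: FL=6 FR=8 RL=17 RR=4


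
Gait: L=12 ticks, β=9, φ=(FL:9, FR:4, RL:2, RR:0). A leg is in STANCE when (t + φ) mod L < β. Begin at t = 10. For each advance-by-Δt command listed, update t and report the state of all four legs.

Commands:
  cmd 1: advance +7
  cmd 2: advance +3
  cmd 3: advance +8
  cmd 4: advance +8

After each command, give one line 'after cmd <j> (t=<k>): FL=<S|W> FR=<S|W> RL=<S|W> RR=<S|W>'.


after cmd 1 (t=17): FL=S FR=W RL=S RR=S
after cmd 2 (t=20): FL=S FR=S RL=W RR=S
after cmd 3 (t=28): FL=S FR=S RL=S RR=S
after cmd 4 (t=36): FL=W FR=S RL=S RR=S

start t=10: FL=S FR=S RL=S RR=W
cmd 1: advance +7 → t=17, phase=(2,9,7,5) → FL=S FR=W RL=S RR=S
cmd 2: advance +3 → t=20, phase=(5,0,10,8) → FL=S FR=S RL=W RR=S
cmd 3: advance +8 → t=28, phase=(1,8,6,4) → FL=S FR=S RL=S RR=S
cmd 4: advance +8 → t=36, phase=(9,4,2,0) → FL=W FR=S RL=S RR=S


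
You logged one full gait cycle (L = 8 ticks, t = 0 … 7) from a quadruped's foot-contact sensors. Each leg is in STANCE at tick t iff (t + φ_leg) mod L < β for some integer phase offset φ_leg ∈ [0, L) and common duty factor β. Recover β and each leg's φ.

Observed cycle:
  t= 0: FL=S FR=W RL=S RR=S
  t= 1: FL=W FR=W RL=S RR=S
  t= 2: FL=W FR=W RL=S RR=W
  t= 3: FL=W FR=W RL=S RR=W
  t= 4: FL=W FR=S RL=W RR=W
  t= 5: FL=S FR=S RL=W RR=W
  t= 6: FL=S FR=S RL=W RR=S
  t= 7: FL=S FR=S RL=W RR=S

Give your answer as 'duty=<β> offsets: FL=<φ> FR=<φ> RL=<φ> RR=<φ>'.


duty=4 offsets: FL=3 FR=4 RL=0 RR=2

duty β = stance ticks per leg = 4
FL: stance ticks = 4; W→S at t=5 → φ=3
FR: stance ticks = 4; W→S at t=4 → φ=4
RL: stance ticks = 4; W→S at t=0 → φ=0
RR: stance ticks = 4; W→S at t=6 → φ=2


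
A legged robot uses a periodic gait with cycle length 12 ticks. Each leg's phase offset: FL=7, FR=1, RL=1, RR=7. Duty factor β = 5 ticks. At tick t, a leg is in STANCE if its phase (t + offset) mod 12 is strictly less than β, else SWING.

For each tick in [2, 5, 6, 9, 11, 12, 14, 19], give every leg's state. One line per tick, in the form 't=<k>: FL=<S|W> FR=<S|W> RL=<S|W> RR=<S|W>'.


t=2: FL=W FR=S RL=S RR=W
t=5: FL=S FR=W RL=W RR=S
t=6: FL=S FR=W RL=W RR=S
t=9: FL=S FR=W RL=W RR=S
t=11: FL=W FR=S RL=S RR=W
t=12: FL=W FR=S RL=S RR=W
t=14: FL=W FR=S RL=S RR=W
t=19: FL=S FR=W RL=W RR=S

t=2: phase=(9,3,3,9) vs β=5 → FL=W FR=S RL=S RR=W
t=5: phase=(0,6,6,0) vs β=5 → FL=S FR=W RL=W RR=S
t=6: phase=(1,7,7,1) vs β=5 → FL=S FR=W RL=W RR=S
t=9: phase=(4,10,10,4) vs β=5 → FL=S FR=W RL=W RR=S
t=11: phase=(6,0,0,6) vs β=5 → FL=W FR=S RL=S RR=W
t=12: phase=(7,1,1,7) vs β=5 → FL=W FR=S RL=S RR=W
t=14: phase=(9,3,3,9) vs β=5 → FL=W FR=S RL=S RR=W
t=19: phase=(2,8,8,2) vs β=5 → FL=S FR=W RL=W RR=S


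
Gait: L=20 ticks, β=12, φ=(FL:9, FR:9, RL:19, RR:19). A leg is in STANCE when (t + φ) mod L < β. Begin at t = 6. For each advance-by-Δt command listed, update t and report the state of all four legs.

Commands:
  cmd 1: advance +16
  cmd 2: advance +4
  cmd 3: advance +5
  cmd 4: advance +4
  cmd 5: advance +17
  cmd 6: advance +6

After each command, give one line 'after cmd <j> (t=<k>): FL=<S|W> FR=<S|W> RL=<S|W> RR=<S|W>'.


after cmd 1 (t=22): FL=S FR=S RL=S RR=S
after cmd 2 (t=26): FL=W FR=W RL=S RR=S
after cmd 3 (t=31): FL=S FR=S RL=S RR=S
after cmd 4 (t=35): FL=S FR=S RL=W RR=W
after cmd 5 (t=52): FL=S FR=S RL=S RR=S
after cmd 6 (t=58): FL=S FR=S RL=W RR=W

start t=6: FL=W FR=W RL=S RR=S
cmd 1: advance +16 → t=22, phase=(11,11,1,1) → FL=S FR=S RL=S RR=S
cmd 2: advance +4 → t=26, phase=(15,15,5,5) → FL=W FR=W RL=S RR=S
cmd 3: advance +5 → t=31, phase=(0,0,10,10) → FL=S FR=S RL=S RR=S
cmd 4: advance +4 → t=35, phase=(4,4,14,14) → FL=S FR=S RL=W RR=W
cmd 5: advance +17 → t=52, phase=(1,1,11,11) → FL=S FR=S RL=S RR=S
cmd 6: advance +6 → t=58, phase=(7,7,17,17) → FL=S FR=S RL=W RR=W


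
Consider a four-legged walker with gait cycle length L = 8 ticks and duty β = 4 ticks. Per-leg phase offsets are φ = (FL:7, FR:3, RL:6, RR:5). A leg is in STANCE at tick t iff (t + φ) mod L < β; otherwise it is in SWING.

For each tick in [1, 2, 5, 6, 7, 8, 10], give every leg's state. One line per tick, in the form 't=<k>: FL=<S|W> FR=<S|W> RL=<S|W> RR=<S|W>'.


t=1: phase=(0,4,7,6) vs β=4 → FL=S FR=W RL=W RR=W
t=2: phase=(1,5,0,7) vs β=4 → FL=S FR=W RL=S RR=W
t=5: phase=(4,0,3,2) vs β=4 → FL=W FR=S RL=S RR=S
t=6: phase=(5,1,4,3) vs β=4 → FL=W FR=S RL=W RR=S
t=7: phase=(6,2,5,4) vs β=4 → FL=W FR=S RL=W RR=W
t=8: phase=(7,3,6,5) vs β=4 → FL=W FR=S RL=W RR=W
t=10: phase=(1,5,0,7) vs β=4 → FL=S FR=W RL=S RR=W

t=1: FL=S FR=W RL=W RR=W
t=2: FL=S FR=W RL=S RR=W
t=5: FL=W FR=S RL=S RR=S
t=6: FL=W FR=S RL=W RR=S
t=7: FL=W FR=S RL=W RR=W
t=8: FL=W FR=S RL=W RR=W
t=10: FL=S FR=W RL=S RR=W


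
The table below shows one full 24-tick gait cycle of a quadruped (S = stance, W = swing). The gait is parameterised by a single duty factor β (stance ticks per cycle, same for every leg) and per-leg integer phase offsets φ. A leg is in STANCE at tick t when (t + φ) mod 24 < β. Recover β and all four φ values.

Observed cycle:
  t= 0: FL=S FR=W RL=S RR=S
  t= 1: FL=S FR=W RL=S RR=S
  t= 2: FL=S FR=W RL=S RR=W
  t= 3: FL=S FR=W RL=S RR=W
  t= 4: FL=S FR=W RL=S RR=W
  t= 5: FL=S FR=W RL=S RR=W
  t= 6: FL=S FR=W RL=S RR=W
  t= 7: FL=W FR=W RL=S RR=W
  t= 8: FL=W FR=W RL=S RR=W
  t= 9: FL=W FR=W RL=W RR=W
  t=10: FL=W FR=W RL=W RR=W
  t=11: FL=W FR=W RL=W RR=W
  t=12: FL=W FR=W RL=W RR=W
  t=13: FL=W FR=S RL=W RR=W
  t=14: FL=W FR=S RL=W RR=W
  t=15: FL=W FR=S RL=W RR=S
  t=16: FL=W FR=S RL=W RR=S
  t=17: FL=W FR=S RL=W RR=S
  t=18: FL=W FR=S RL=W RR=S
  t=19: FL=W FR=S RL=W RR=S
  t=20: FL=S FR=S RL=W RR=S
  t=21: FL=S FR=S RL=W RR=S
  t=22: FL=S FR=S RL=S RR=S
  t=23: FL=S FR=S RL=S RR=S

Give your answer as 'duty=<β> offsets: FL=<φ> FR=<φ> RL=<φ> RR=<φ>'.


duty=11 offsets: FL=4 FR=11 RL=2 RR=9

duty β = stance ticks per leg = 11
FL: stance ticks = 11; W→S at t=20 → φ=4
FR: stance ticks = 11; W→S at t=13 → φ=11
RL: stance ticks = 11; W→S at t=22 → φ=2
RR: stance ticks = 11; W→S at t=15 → φ=9
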